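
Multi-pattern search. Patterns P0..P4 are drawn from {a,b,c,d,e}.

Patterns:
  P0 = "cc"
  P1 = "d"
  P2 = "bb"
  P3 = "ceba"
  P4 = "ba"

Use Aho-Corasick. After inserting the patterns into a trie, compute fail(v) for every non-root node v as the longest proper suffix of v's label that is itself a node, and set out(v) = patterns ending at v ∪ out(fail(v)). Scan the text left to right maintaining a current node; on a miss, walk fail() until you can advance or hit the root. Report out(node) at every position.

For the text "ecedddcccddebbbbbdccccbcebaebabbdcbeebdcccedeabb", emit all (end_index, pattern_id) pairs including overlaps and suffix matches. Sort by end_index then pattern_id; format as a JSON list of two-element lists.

Build automaton:
Trie nodes:
  n0 'ε': b→4 c→1 d→3
  n1 'c': c→2 e→6
  n2 'cc': ·  ←P0
  n3 'd': ·  ←P1
  n4 'b': a→9 b→5
  n5 'bb': ·  ←P2
  n6 'ce': b→7
  n7 'ceb': a→8
  n8 'ceba': ·  ←P3
  n9 'ba': ·  ←P4

Failure links (BFS by depth):
  n1('c'): parent n0 fail=0; on 'c' 0 → fail=0;  out ∅∪∅=∅
  n3('d'): parent n0 fail=0; on 'd' 0 → fail=0;  out {1}∪∅={1}
  n4('b'): parent n0 fail=0; on 'b' 0 → fail=0;  out ∅∪∅=∅
  n2('cc'): parent n1 fail=0; on 'c' 0 → fail=1;  out {0}∪∅={0}
  n5('bb'): parent n4 fail=0; on 'b' 0 → fail=4;  out {2}∪∅={2}
  n6('ce'): parent n1 fail=0; on 'e' 0 → fail=0;  out ∅∪∅=∅
  n9('ba'): parent n4 fail=0; on 'a' 0 → fail=0;  out {4}∪∅={4}
  n7('ceb'): parent n6 fail=0; on 'b' 0 → fail=4;  out ∅∪∅=∅
  n8('ceba'): parent n7 fail=4; on 'a' 4 → fail=9;  out {3}∪{4}={3,4}

Run:
[0] read 'e'  n0⇒n0
[1] read 'c'  n0⇒n1
[2] read 'e'  n1⇒n6
[3] read 'd'  n6⇒n3 ·f  emit P1@[3:3]
[4] read 'd'  n3⇒n3 ·f  emit P1@[4:4]
[5] read 'd'  n3⇒n3 ·f  emit P1@[5:5]
[6] read 'c'  n3⇒n1 ·f
[7] read 'c'  n1⇒n2  emit P0@[6:7]
[8] read 'c'  n2⇒n2 ·f  emit P0@[7:8]
[9] read 'd'  n2⇒n3 ·f  emit P1@[9:9]
[10] read 'd'  n3⇒n3 ·f  emit P1@[10:10]
[11] read 'e'  n3⇒n0 ·f
[12] read 'b'  n0⇒n4
[13] read 'b'  n4⇒n5  emit P2@[12:13]
[14] read 'b'  n5⇒n5 ·f  emit P2@[13:14]
[15] read 'b'  n5⇒n5 ·f  emit P2@[14:15]
[16] read 'b'  n5⇒n5 ·f  emit P2@[15:16]
[17] read 'd'  n5⇒n3 ·f  emit P1@[17:17]
[18] read 'c'  n3⇒n1 ·f
[19] read 'c'  n1⇒n2  emit P0@[18:19]
[20] read 'c'  n2⇒n2 ·f  emit P0@[19:20]
[21] read 'c'  n2⇒n2 ·f  emit P0@[20:21]
[22] read 'b'  n2⇒n4 ·f
[23] read 'c'  n4⇒n1 ·f
[24] read 'e'  n1⇒n6
[25] read 'b'  n6⇒n7
[26] read 'a'  n7⇒n8  emit P3@[23:26],P4@[25:26]
[27] read 'e'  n8⇒n0 ·f
[28] read 'b'  n0⇒n4
[29] read 'a'  n4⇒n9  emit P4@[28:29]
[30] read 'b'  n9⇒n4 ·f
[31] read 'b'  n4⇒n5  emit P2@[30:31]
[32] read 'd'  n5⇒n3 ·f  emit P1@[32:32]
[33] read 'c'  n3⇒n1 ·f
[34] read 'b'  n1⇒n4 ·f
[35] read 'e'  n4⇒n0 ·f
[36] read 'e'  n0⇒n0
[37] read 'b'  n0⇒n4
[38] read 'd'  n4⇒n3 ·f  emit P1@[38:38]
[39] read 'c'  n3⇒n1 ·f
[40] read 'c'  n1⇒n2  emit P0@[39:40]
[41] read 'c'  n2⇒n2 ·f  emit P0@[40:41]
[42] read 'e'  n2⇒n6 ·f
[43] read 'd'  n6⇒n3 ·f  emit P1@[43:43]
[44] read 'e'  n3⇒n0 ·f
[45] read 'a'  n0⇒n0
[46] read 'b'  n0⇒n4
[47] read 'b'  n4⇒n5  emit P2@[46:47]

Result: [[3,1],[4,1],[5,1],[7,0],[8,0],[9,1],[10,1],[13,2],[14,2],[15,2],[16,2],[17,1],[19,0],[20,0],[21,0],[26,3],[26,4],[29,4],[31,2],[32,1],[38,1],[40,0],[41,0],[43,1],[47,2]]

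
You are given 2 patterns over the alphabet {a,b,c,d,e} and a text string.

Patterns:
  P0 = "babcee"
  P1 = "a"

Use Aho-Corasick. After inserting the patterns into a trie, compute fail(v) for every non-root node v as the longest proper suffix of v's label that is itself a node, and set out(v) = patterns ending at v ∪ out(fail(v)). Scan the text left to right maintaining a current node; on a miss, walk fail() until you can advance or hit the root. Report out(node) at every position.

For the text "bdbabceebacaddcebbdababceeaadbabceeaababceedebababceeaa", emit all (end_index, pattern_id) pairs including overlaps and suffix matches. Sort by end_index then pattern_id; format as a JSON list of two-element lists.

Build automaton:
Trie nodes:
  0='ε' goto a→7 b→1
  1='b' goto a→2
  2='ba' goto b→3
  3='bab' goto c→4
  4='babc' goto e→5
  5='babce' goto e→6
  6='babcee' goto ·  ←P0
  7='a' goto ·  ←P1

BFS fail/out derivation:
  fail(1) 'b': from fail(0)=0 chase 'b': 0 ⇒ 0;  out=∅∪out(0)=∅
  fail(7) 'a': from fail(0)=0 chase 'a': 0 ⇒ 0;  out={1}∪out(0)={1}
  fail(2) 'ba': from fail(1)=0 chase 'a': 0 ⇒ 7;  out=∅∪out(7)={1}
  fail(3) 'bab': from fail(2)=7 chase 'b': 7→0 ⇒ 1;  out=∅∪out(1)=∅
  fail(4) 'babc': from fail(3)=1 chase 'c': 1→0 ⇒ 0;  out=∅∪out(0)=∅
  fail(5) 'babce': from fail(4)=0 chase 'e': 0 ⇒ 0;  out=∅∪out(0)=∅
  fail(6) 'babcee': from fail(5)=0 chase 'e': 0 ⇒ 0;  out={0}∪out(0)={0}

Text stream:
[0] read 'b'  n0⇒n1
[1] read 'd'  n1⇒n0 (fail-walked)
[2] read 'b'  n0⇒n1
[3] read 'a'  n1⇒n2  emit P1@[3:3]
[4] read 'b'  n2⇒n3
[5] read 'c'  n3⇒n4
[6] read 'e'  n4⇒n5
[7] read 'e'  n5⇒n6  emit P0@[2:7]
[8] read 'b'  n6⇒n1 (fail-walked)
[9] read 'a'  n1⇒n2  emit P1@[9:9]
[10] read 'c'  n2⇒n0 (fail-walked)
[11] read 'a'  n0⇒n7  emit P1@[11:11]
[12] read 'd'  n7⇒n0 (fail-walked)
[13] read 'd'  n0⇒n0
[14] read 'c'  n0⇒n0
[15] read 'e'  n0⇒n0
[16] read 'b'  n0⇒n1
[17] read 'b'  n1⇒n1 (fail-walked)
[18] read 'd'  n1⇒n0 (fail-walked)
[19] read 'a'  n0⇒n7  emit P1@[19:19]
[20] read 'b'  n7⇒n1 (fail-walked)
[21] read 'a'  n1⇒n2  emit P1@[21:21]
[22] read 'b'  n2⇒n3
[23] read 'c'  n3⇒n4
[24] read 'e'  n4⇒n5
[25] read 'e'  n5⇒n6  emit P0@[20:25]
[26] read 'a'  n6⇒n7 (fail-walked)  emit P1@[26:26]
[27] read 'a'  n7⇒n7 (fail-walked)  emit P1@[27:27]
[28] read 'd'  n7⇒n0 (fail-walked)
[29] read 'b'  n0⇒n1
[30] read 'a'  n1⇒n2  emit P1@[30:30]
[31] read 'b'  n2⇒n3
[32] read 'c'  n3⇒n4
[33] read 'e'  n4⇒n5
[34] read 'e'  n5⇒n6  emit P0@[29:34]
[35] read 'a'  n6⇒n7 (fail-walked)  emit P1@[35:35]
[36] read 'a'  n7⇒n7 (fail-walked)  emit P1@[36:36]
[37] read 'b'  n7⇒n1 (fail-walked)
[38] read 'a'  n1⇒n2  emit P1@[38:38]
[39] read 'b'  n2⇒n3
[40] read 'c'  n3⇒n4
[41] read 'e'  n4⇒n5
[42] read 'e'  n5⇒n6  emit P0@[37:42]
[43] read 'd'  n6⇒n0 (fail-walked)
[44] read 'e'  n0⇒n0
[45] read 'b'  n0⇒n1
[46] read 'a'  n1⇒n2  emit P1@[46:46]
[47] read 'b'  n2⇒n3
[48] read 'a'  n3⇒n2 (fail-walked)  emit P1@[48:48]
[49] read 'b'  n2⇒n3
[50] read 'c'  n3⇒n4
[51] read 'e'  n4⇒n5
[52] read 'e'  n5⇒n6  emit P0@[47:52]
[53] read 'a'  n6⇒n7 (fail-walked)  emit P1@[53:53]
[54] read 'a'  n7⇒n7 (fail-walked)  emit P1@[54:54]

All matches (sorted): [[3,1],[7,0],[9,1],[11,1],[19,1],[21,1],[25,0],[26,1],[27,1],[30,1],[34,0],[35,1],[36,1],[38,1],[42,0],[46,1],[48,1],[52,0],[53,1],[54,1]]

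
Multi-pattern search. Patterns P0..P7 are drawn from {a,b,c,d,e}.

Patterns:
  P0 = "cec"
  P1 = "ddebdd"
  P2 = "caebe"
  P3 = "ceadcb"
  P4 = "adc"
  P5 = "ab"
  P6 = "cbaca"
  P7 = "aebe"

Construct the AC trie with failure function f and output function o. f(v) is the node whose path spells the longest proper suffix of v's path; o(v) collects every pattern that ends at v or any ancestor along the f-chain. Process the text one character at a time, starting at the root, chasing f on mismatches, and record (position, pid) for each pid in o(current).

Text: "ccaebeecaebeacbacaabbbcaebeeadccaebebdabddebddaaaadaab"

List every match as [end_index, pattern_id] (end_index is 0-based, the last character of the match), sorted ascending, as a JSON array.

Build automaton:
Trie (insert patterns):
  n0 'ε': a→18 c→1 d→4
  n1 'c': a→10 b→22 e→2
  n2 'ce': a→14 c→3
  n3 'cec': ·  [P0 ends]
  n4 'd': d→5
  n5 'dd': e→6
  n6 'dde': b→7
  n7 'ddeb': d→8
  n8 'ddebd': d→9
  n9 'ddebdd': ·  [P1 ends]
  n10 'ca': e→11
  n11 'cae': b→12
  n12 'caeb': e→13
  n13 'caebe': ·  [P2 ends]
  n14 'cea': d→15
  n15 'cead': c→16
  n16 'ceadc': b→17
  n17 'ceadcb': ·  [P3 ends]
  n18 'a': b→21 d→19 e→26
  n19 'ad': c→20
  n20 'adc': ·  [P4 ends]
  n21 'ab': ·  [P5 ends]
  n22 'cb': a→23
  n23 'cba': c→24
  n24 'cbac': a→25
  n25 'cbaca': ·  [P6 ends]
  n26 'ae': b→27
  n27 'aeb': e→28
  n28 'aebe': ·  [P7 ends]

Failure links (BFS by depth):
  n1('c'): parent n0 fail=0; on 'c' 0 → fail=0;  out ∅∪∅=∅
  n4('d'): parent n0 fail=0; on 'd' 0 → fail=0;  out ∅∪∅=∅
  n18('a'): parent n0 fail=0; on 'a' 0 → fail=0;  out ∅∪∅=∅
  n2('ce'): parent n1 fail=0; on 'e' 0 → fail=0;  out ∅∪∅=∅
  n5('dd'): parent n4 fail=0; on 'd' 0 → fail=4;  out ∅∪∅=∅
  n10('ca'): parent n1 fail=0; on 'a' 0 → fail=18;  out ∅∪∅=∅
  n19('ad'): parent n18 fail=0; on 'd' 0 → fail=4;  out ∅∪∅=∅
  n21('ab'): parent n18 fail=0; on 'b' 0 → fail=0;  out {5}∪∅={5}
  n22('cb'): parent n1 fail=0; on 'b' 0 → fail=0;  out ∅∪∅=∅
  n26('ae'): parent n18 fail=0; on 'e' 0 → fail=0;  out ∅∪∅=∅
  n3('cec'): parent n2 fail=0; on 'c' 0 → fail=1;  out {0}∪∅={0}
  n6('dde'): parent n5 fail=4; on 'e' 4→0 → fail=0;  out ∅∪∅=∅
  n11('cae'): parent n10 fail=18; on 'e' 18 → fail=26;  out ∅∪∅=∅
  n14('cea'): parent n2 fail=0; on 'a' 0 → fail=18;  out ∅∪∅=∅
  n20('adc'): parent n19 fail=4; on 'c' 4→0 → fail=1;  out {4}∪∅={4}
  n23('cba'): parent n22 fail=0; on 'a' 0 → fail=18;  out ∅∪∅=∅
  n27('aeb'): parent n26 fail=0; on 'b' 0 → fail=0;  out ∅∪∅=∅
  n7('ddeb'): parent n6 fail=0; on 'b' 0 → fail=0;  out ∅∪∅=∅
  n12('caeb'): parent n11 fail=26; on 'b' 26 → fail=27;  out ∅∪∅=∅
  n15('cead'): parent n14 fail=18; on 'd' 18 → fail=19;  out ∅∪∅=∅
  n24('cbac'): parent n23 fail=18; on 'c' 18→0 → fail=1;  out ∅∪∅=∅
  n28('aebe'): parent n27 fail=0; on 'e' 0 → fail=0;  out {7}∪∅={7}
  n8('ddebd'): parent n7 fail=0; on 'd' 0 → fail=4;  out ∅∪∅=∅
  n13('caebe'): parent n12 fail=27; on 'e' 27 → fail=28;  out {2}∪{7}={2,7}
  n16('ceadc'): parent n15 fail=19; on 'c' 19 → fail=20;  out ∅∪{4}={4}
  n25('cbaca'): parent n24 fail=1; on 'a' 1 → fail=10;  out {6}∪∅={6}
  n9('ddebdd'): parent n8 fail=4; on 'd' 4 → fail=5;  out {1}∪∅={1}
  n17('ceadcb'): parent n16 fail=20; on 'b' 20→1 → fail=22;  out {3}∪∅={3}

Run:
[0] read 'c'  n0⇒n1
[1] read 'c'  n1⇒n1 (via fail)
[2] read 'a'  n1⇒n10
[3] read 'e'  n10⇒n11
[4] read 'b'  n11⇒n12
[5] read 'e'  n12⇒n13  emit P2@[1:5],P7@[2:5]
[6] read 'e'  n13⇒n0 (via fail)
[7] read 'c'  n0⇒n1
[8] read 'a'  n1⇒n10
[9] read 'e'  n10⇒n11
[10] read 'b'  n11⇒n12
[11] read 'e'  n12⇒n13  emit P2@[7:11],P7@[8:11]
[12] read 'a'  n13⇒n18 (via fail)
[13] read 'c'  n18⇒n1 (via fail)
[14] read 'b'  n1⇒n22
[15] read 'a'  n22⇒n23
[16] read 'c'  n23⇒n24
[17] read 'a'  n24⇒n25  emit P6@[13:17]
[18] read 'a'  n25⇒n18 (via fail)
[19] read 'b'  n18⇒n21  emit P5@[18:19]
[20] read 'b'  n21⇒n0 (via fail)
[21] read 'b'  n0⇒n0
[22] read 'c'  n0⇒n1
[23] read 'a'  n1⇒n10
[24] read 'e'  n10⇒n11
[25] read 'b'  n11⇒n12
[26] read 'e'  n12⇒n13  emit P2@[22:26],P7@[23:26]
[27] read 'e'  n13⇒n0 (via fail)
[28] read 'a'  n0⇒n18
[29] read 'd'  n18⇒n19
[30] read 'c'  n19⇒n20  emit P4@[28:30]
[31] read 'c'  n20⇒n1 (via fail)
[32] read 'a'  n1⇒n10
[33] read 'e'  n10⇒n11
[34] read 'b'  n11⇒n12
[35] read 'e'  n12⇒n13  emit P2@[31:35],P7@[32:35]
[36] read 'b'  n13⇒n0 (via fail)
[37] read 'd'  n0⇒n4
[38] read 'a'  n4⇒n18 (via fail)
[39] read 'b'  n18⇒n21  emit P5@[38:39]
[40] read 'd'  n21⇒n4 (via fail)
[41] read 'd'  n4⇒n5
[42] read 'e'  n5⇒n6
[43] read 'b'  n6⇒n7
[44] read 'd'  n7⇒n8
[45] read 'd'  n8⇒n9  emit P1@[40:45]
[46] read 'a'  n9⇒n18 (via fail)
[47] read 'a'  n18⇒n18 (via fail)
[48] read 'a'  n18⇒n18 (via fail)
[49] read 'a'  n18⇒n18 (via fail)
[50] read 'd'  n18⇒n19
[51] read 'a'  n19⇒n18 (via fail)
[52] read 'a'  n18⇒n18 (via fail)
[53] read 'b'  n18⇒n21  emit P5@[52:53]

All matches (sorted): [[5,2],[5,7],[11,2],[11,7],[17,6],[19,5],[26,2],[26,7],[30,4],[35,2],[35,7],[39,5],[45,1],[53,5]]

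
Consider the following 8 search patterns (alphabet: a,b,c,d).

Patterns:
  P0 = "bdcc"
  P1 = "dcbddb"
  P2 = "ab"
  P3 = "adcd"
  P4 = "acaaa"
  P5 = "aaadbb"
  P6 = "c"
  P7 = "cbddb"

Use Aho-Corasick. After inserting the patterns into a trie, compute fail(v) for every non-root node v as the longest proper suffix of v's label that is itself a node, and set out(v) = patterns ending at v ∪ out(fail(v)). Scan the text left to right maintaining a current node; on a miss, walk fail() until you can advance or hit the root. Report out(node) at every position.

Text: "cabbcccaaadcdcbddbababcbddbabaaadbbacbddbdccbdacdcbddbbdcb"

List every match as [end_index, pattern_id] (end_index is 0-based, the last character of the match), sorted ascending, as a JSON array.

Build:
Trie nodes:
  0='ε' goto a→11 b→1 c→25 d→5
  1='b' goto d→2
  2='bd' goto c→3
  3='bdc' goto c→4
  4='bdcc' goto ·  ←P0
  5='d' goto c→6
  6='dc' goto b→7
  7='dcb' goto d→8
  8='dcbd' goto d→9
  9='dcbdd' goto b→10
  10='dcbddb' goto ·  ←P1
  11='a' goto a→20 b→12 c→16 d→13
  12='ab' goto ·  ←P2
  13='ad' goto c→14
  14='adc' goto d→15
  15='adcd' goto ·  ←P3
  16='ac' goto a→17
  17='aca' goto a→18
  18='acaa' goto a→19
  19='acaaa' goto ·  ←P4
  20='aa' goto a→21
  21='aaa' goto d→22
  22='aaad' goto b→23
  23='aaadb' goto b→24
  24='aaadbb' goto ·  ←P5
  25='c' goto b→26  ←P6
  26='cb' goto d→27
  27='cbd' goto d→28
  28='cbdd' goto b→29
  29='cbddb' goto ·  ←P7

Failure links (BFS by depth):
  fail(1) 'b': from fail(0)=0 chase 'b': 0 ⇒ 0;  out=∅∪out(0)=∅
  fail(5) 'd': from fail(0)=0 chase 'd': 0 ⇒ 0;  out=∅∪out(0)=∅
  fail(11) 'a': from fail(0)=0 chase 'a': 0 ⇒ 0;  out=∅∪out(0)=∅
  fail(25) 'c': from fail(0)=0 chase 'c': 0 ⇒ 0;  out={6}∪out(0)={6}
  fail(2) 'bd': from fail(1)=0 chase 'd': 0 ⇒ 5;  out=∅∪out(5)=∅
  fail(6) 'dc': from fail(5)=0 chase 'c': 0 ⇒ 25;  out=∅∪out(25)={6}
  fail(12) 'ab': from fail(11)=0 chase 'b': 0 ⇒ 1;  out={2}∪out(1)={2}
  fail(13) 'ad': from fail(11)=0 chase 'd': 0 ⇒ 5;  out=∅∪out(5)=∅
  fail(16) 'ac': from fail(11)=0 chase 'c': 0 ⇒ 25;  out=∅∪out(25)={6}
  fail(20) 'aa': from fail(11)=0 chase 'a': 0 ⇒ 11;  out=∅∪out(11)=∅
  fail(26) 'cb': from fail(25)=0 chase 'b': 0 ⇒ 1;  out=∅∪out(1)=∅
  fail(3) 'bdc': from fail(2)=5 chase 'c': 5 ⇒ 6;  out=∅∪out(6)={6}
  fail(7) 'dcb': from fail(6)=25 chase 'b': 25 ⇒ 26;  out=∅∪out(26)=∅
  fail(14) 'adc': from fail(13)=5 chase 'c': 5 ⇒ 6;  out=∅∪out(6)={6}
  fail(17) 'aca': from fail(16)=25 chase 'a': 25→0 ⇒ 11;  out=∅∪out(11)=∅
  fail(21) 'aaa': from fail(20)=11 chase 'a': 11 ⇒ 20;  out=∅∪out(20)=∅
  fail(27) 'cbd': from fail(26)=1 chase 'd': 1 ⇒ 2;  out=∅∪out(2)=∅
  fail(4) 'bdcc': from fail(3)=6 chase 'c': 6→25→0 ⇒ 25;  out={0}∪out(25)={0,6}
  fail(8) 'dcbd': from fail(7)=26 chase 'd': 26 ⇒ 27;  out=∅∪out(27)=∅
  fail(15) 'adcd': from fail(14)=6 chase 'd': 6→25→0 ⇒ 5;  out={3}∪out(5)={3}
  fail(18) 'acaa': from fail(17)=11 chase 'a': 11 ⇒ 20;  out=∅∪out(20)=∅
  fail(22) 'aaad': from fail(21)=20 chase 'd': 20→11 ⇒ 13;  out=∅∪out(13)=∅
  fail(28) 'cbdd': from fail(27)=2 chase 'd': 2→5→0 ⇒ 5;  out=∅∪out(5)=∅
  fail(9) 'dcbdd': from fail(8)=27 chase 'd': 27 ⇒ 28;  out=∅∪out(28)=∅
  fail(19) 'acaaa': from fail(18)=20 chase 'a': 20 ⇒ 21;  out={4}∪out(21)={4}
  fail(23) 'aaadb': from fail(22)=13 chase 'b': 13→5→0 ⇒ 1;  out=∅∪out(1)=∅
  fail(29) 'cbddb': from fail(28)=5 chase 'b': 5→0 ⇒ 1;  out={7}∪out(1)={7}
  fail(10) 'dcbddb': from fail(9)=28 chase 'b': 28 ⇒ 29;  out={1}∪out(29)={1,7}
  fail(24) 'aaadbb': from fail(23)=1 chase 'b': 1→0 ⇒ 1;  out={5}∪out(1)={5}

Scan:
i=0 'c': node 0→25  ** P6@[0:0]
i=1 'a': node 25→11 ·f
i=2 'b': node 11→12  ** P2@[1:2]
i=3 'b': node 12→1 ·f
i=4 'c': node 1→25 ·f  ** P6@[4:4]
i=5 'c': node 25→25 ·f  ** P6@[5:5]
i=6 'c': node 25→25 ·f  ** P6@[6:6]
i=7 'a': node 25→11 ·f
i=8 'a': node 11→20
i=9 'a': node 20→21
i=10 'd': node 21→22
i=11 'c': node 22→14 ·f  ** P6@[11:11]
i=12 'd': node 14→15  ** P3@[9:12]
i=13 'c': node 15→6 ·f  ** P6@[13:13]
i=14 'b': node 6→7
i=15 'd': node 7→8
i=16 'd': node 8→9
i=17 'b': node 9→10  ** P1@[12:17],P7@[13:17]
i=18 'a': node 10→11 ·f
i=19 'b': node 11→12  ** P2@[18:19]
i=20 'a': node 12→11 ·f
i=21 'b': node 11→12  ** P2@[20:21]
i=22 'c': node 12→25 ·f  ** P6@[22:22]
i=23 'b': node 25→26
i=24 'd': node 26→27
i=25 'd': node 27→28
i=26 'b': node 28→29  ** P7@[22:26]
i=27 'a': node 29→11 ·f
i=28 'b': node 11→12  ** P2@[27:28]
i=29 'a': node 12→11 ·f
i=30 'a': node 11→20
i=31 'a': node 20→21
i=32 'd': node 21→22
i=33 'b': node 22→23
i=34 'b': node 23→24  ** P5@[29:34]
i=35 'a': node 24→11 ·f
i=36 'c': node 11→16  ** P6@[36:36]
i=37 'b': node 16→26 ·f
i=38 'd': node 26→27
i=39 'd': node 27→28
i=40 'b': node 28→29  ** P7@[36:40]
i=41 'd': node 29→2 ·f
i=42 'c': node 2→3  ** P6@[42:42]
i=43 'c': node 3→4  ** P0@[40:43],P6@[43:43]
i=44 'b': node 4→26 ·f
i=45 'd': node 26→27
i=46 'a': node 27→11 ·f
i=47 'c': node 11→16  ** P6@[47:47]
i=48 'd': node 16→5 ·f
i=49 'c': node 5→6  ** P6@[49:49]
i=50 'b': node 6→7
i=51 'd': node 7→8
i=52 'd': node 8→9
i=53 'b': node 9→10  ** P1@[48:53],P7@[49:53]
i=54 'b': node 10→1 ·f
i=55 'd': node 1→2
i=56 'c': node 2→3  ** P6@[56:56]
i=57 'b': node 3→7 ·f

Result: [[0,6],[2,2],[4,6],[5,6],[6,6],[11,6],[12,3],[13,6],[17,1],[17,7],[19,2],[21,2],[22,6],[26,7],[28,2],[34,5],[36,6],[40,7],[42,6],[43,0],[43,6],[47,6],[49,6],[53,1],[53,7],[56,6]]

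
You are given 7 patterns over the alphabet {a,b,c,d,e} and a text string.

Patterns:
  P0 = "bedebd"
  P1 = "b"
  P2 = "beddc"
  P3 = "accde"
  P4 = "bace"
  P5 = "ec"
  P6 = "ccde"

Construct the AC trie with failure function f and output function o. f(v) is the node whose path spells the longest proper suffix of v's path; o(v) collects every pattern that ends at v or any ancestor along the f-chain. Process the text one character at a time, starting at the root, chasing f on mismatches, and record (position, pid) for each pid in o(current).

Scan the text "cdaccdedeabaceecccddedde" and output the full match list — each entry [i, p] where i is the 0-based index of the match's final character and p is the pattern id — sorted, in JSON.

Construct AC machine:
Trie nodes:
  n0 'ε': a→9 b→1 c→19 e→17
  n1 'b': a→14 e→2  ←P1
  n2 'be': d→3
  n3 'bed': d→7 e→4
  n4 'bede': b→5
  n5 'bedeb': d→6
  n6 'bedebd': ·  ←P0
  n7 'bedd': c→8
  n8 'beddc': ·  ←P2
  n9 'a': c→10
  n10 'ac': c→11
  n11 'acc': d→12
  n12 'accd': e→13
  n13 'accde': ·  ←P3
  n14 'ba': c→15
  n15 'bac': e→16
  n16 'bace': ·  ←P4
  n17 'e': c→18
  n18 'ec': ·  ←P5
  n19 'c': c→20
  n20 'cc': d→21
  n21 'ccd': e→22
  n22 'ccde': ·  ←P6

Failure links (BFS by depth):
  n1('b'): parent n0 fail=0; on 'b' 0 → fail=0;  out {1}∪∅={1}
  n9('a'): parent n0 fail=0; on 'a' 0 → fail=0;  out ∅∪∅=∅
  n17('e'): parent n0 fail=0; on 'e' 0 → fail=0;  out ∅∪∅=∅
  n19('c'): parent n0 fail=0; on 'c' 0 → fail=0;  out ∅∪∅=∅
  n2('be'): parent n1 fail=0; on 'e' 0 → fail=17;  out ∅∪∅=∅
  n10('ac'): parent n9 fail=0; on 'c' 0 → fail=19;  out ∅∪∅=∅
  n14('ba'): parent n1 fail=0; on 'a' 0 → fail=9;  out ∅∪∅=∅
  n18('ec'): parent n17 fail=0; on 'c' 0 → fail=19;  out {5}∪∅={5}
  n20('cc'): parent n19 fail=0; on 'c' 0 → fail=19;  out ∅∪∅=∅
  n3('bed'): parent n2 fail=17; on 'd' 17→0 → fail=0;  out ∅∪∅=∅
  n11('acc'): parent n10 fail=19; on 'c' 19 → fail=20;  out ∅∪∅=∅
  n15('bac'): parent n14 fail=9; on 'c' 9 → fail=10;  out ∅∪∅=∅
  n21('ccd'): parent n20 fail=19; on 'd' 19→0 → fail=0;  out ∅∪∅=∅
  n4('bede'): parent n3 fail=0; on 'e' 0 → fail=17;  out ∅∪∅=∅
  n7('bedd'): parent n3 fail=0; on 'd' 0 → fail=0;  out ∅∪∅=∅
  n12('accd'): parent n11 fail=20; on 'd' 20 → fail=21;  out ∅∪∅=∅
  n16('bace'): parent n15 fail=10; on 'e' 10→19→0 → fail=17;  out {4}∪∅={4}
  n22('ccde'): parent n21 fail=0; on 'e' 0 → fail=17;  out {6}∪∅={6}
  n5('bedeb'): parent n4 fail=17; on 'b' 17→0 → fail=1;  out ∅∪{1}={1}
  n8('beddc'): parent n7 fail=0; on 'c' 0 → fail=19;  out {2}∪∅={2}
  n13('accde'): parent n12 fail=21; on 'e' 21 → fail=22;  out {3}∪{6}={3,6}
  n6('bedebd'): parent n5 fail=1; on 'd' 1→0 → fail=0;  out {0}∪∅={0}

Run:
i=0 'c': node 0→19
i=1 'd': node 19→0 ·f
i=2 'a': node 0→9
i=3 'c': node 9→10
i=4 'c': node 10→11
i=5 'd': node 11→12
i=6 'e': node 12→13  → match P3@[2:6],P6@[3:6]
i=7 'd': node 13→0 ·f
i=8 'e': node 0→17
i=9 'a': node 17→9 ·f
i=10 'b': node 9→1 ·f  → match P1@[10:10]
i=11 'a': node 1→14
i=12 'c': node 14→15
i=13 'e': node 15→16  → match P4@[10:13]
i=14 'e': node 16→17 ·f
i=15 'c': node 17→18  → match P5@[14:15]
i=16 'c': node 18→20 ·f
i=17 'c': node 20→20 ·f
i=18 'd': node 20→21
i=19 'd': node 21→0 ·f
i=20 'e': node 0→17
i=21 'd': node 17→0 ·f
i=22 'd': node 0→0
i=23 'e': node 0→17

Result: [[6,3],[6,6],[10,1],[13,4],[15,5]]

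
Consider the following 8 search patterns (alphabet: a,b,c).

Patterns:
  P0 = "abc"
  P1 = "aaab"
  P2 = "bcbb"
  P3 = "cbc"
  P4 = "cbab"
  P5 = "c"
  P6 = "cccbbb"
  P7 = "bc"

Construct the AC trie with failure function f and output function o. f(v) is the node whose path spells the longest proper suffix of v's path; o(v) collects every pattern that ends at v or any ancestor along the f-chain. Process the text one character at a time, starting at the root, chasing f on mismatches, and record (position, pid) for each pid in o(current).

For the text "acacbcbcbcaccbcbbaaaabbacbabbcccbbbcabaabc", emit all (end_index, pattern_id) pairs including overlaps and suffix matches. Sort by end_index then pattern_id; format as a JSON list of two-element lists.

Build automaton:
Trie nodes:
  0='ε' goto a→1 b→7 c→11
  1='a' goto a→4 b→2
  2='ab' goto c→3
  3='abc' goto ·  ←P0
  4='aa' goto a→5
  5='aaa' goto b→6
  6='aaab' goto ·  ←P1
  7='b' goto c→8
  8='bc' goto b→9  ←P7
  9='bcb' goto b→10
  10='bcbb' goto ·  ←P2
  11='c' goto b→12 c→16  ←P5
  12='cb' goto a→14 c→13
  13='cbc' goto ·  ←P3
  14='cba' goto b→15
  15='cbab' goto ·  ←P4
  16='cc' goto c→17
  17='ccc' goto b→18
  18='cccb' goto b→19
  19='cccbb' goto b→20
  20='cccbbb' goto ·  ←P6

BFS fail/out derivation:
  n1('a'): parent n0 fail=0; on 'a' 0 → fail=0;  out ∅∪∅=∅
  n7('b'): parent n0 fail=0; on 'b' 0 → fail=0;  out ∅∪∅=∅
  n11('c'): parent n0 fail=0; on 'c' 0 → fail=0;  out {5}∪∅={5}
  n2('ab'): parent n1 fail=0; on 'b' 0 → fail=7;  out ∅∪∅=∅
  n4('aa'): parent n1 fail=0; on 'a' 0 → fail=1;  out ∅∪∅=∅
  n8('bc'): parent n7 fail=0; on 'c' 0 → fail=11;  out {7}∪{5}={5,7}
  n12('cb'): parent n11 fail=0; on 'b' 0 → fail=7;  out ∅∪∅=∅
  n16('cc'): parent n11 fail=0; on 'c' 0 → fail=11;  out ∅∪{5}={5}
  n3('abc'): parent n2 fail=7; on 'c' 7 → fail=8;  out {0}∪{5,7}={0,5,7}
  n5('aaa'): parent n4 fail=1; on 'a' 1 → fail=4;  out ∅∪∅=∅
  n9('bcb'): parent n8 fail=11; on 'b' 11 → fail=12;  out ∅∪∅=∅
  n13('cbc'): parent n12 fail=7; on 'c' 7 → fail=8;  out {3}∪{5,7}={3,5,7}
  n14('cba'): parent n12 fail=7; on 'a' 7→0 → fail=1;  out ∅∪∅=∅
  n17('ccc'): parent n16 fail=11; on 'c' 11 → fail=16;  out ∅∪{5}={5}
  n6('aaab'): parent n5 fail=4; on 'b' 4→1 → fail=2;  out {1}∪∅={1}
  n10('bcbb'): parent n9 fail=12; on 'b' 12→7→0 → fail=7;  out {2}∪∅={2}
  n15('cbab'): parent n14 fail=1; on 'b' 1 → fail=2;  out {4}∪∅={4}
  n18('cccb'): parent n17 fail=16; on 'b' 16→11 → fail=12;  out ∅∪∅=∅
  n19('cccbb'): parent n18 fail=12; on 'b' 12→7→0 → fail=7;  out ∅∪∅=∅
  n20('cccbbb'): parent n19 fail=7; on 'b' 7→0 → fail=7;  out {6}∪∅={6}

Scan:
i=0 'a': node 0→1
i=1 'c': node 1→11 ·f  emit P5@[1:1]
i=2 'a': node 11→1 ·f
i=3 'c': node 1→11 ·f  emit P5@[3:3]
i=4 'b': node 11→12
i=5 'c': node 12→13  emit P3@[3:5],P5@[5:5],P7@[4:5]
i=6 'b': node 13→9 ·f
i=7 'c': node 9→13 ·f  emit P3@[5:7],P5@[7:7],P7@[6:7]
i=8 'b': node 13→9 ·f
i=9 'c': node 9→13 ·f  emit P3@[7:9],P5@[9:9],P7@[8:9]
i=10 'a': node 13→1 ·f
i=11 'c': node 1→11 ·f  emit P5@[11:11]
i=12 'c': node 11→16  emit P5@[12:12]
i=13 'b': node 16→12 ·f
i=14 'c': node 12→13  emit P3@[12:14],P5@[14:14],P7@[13:14]
i=15 'b': node 13→9 ·f
i=16 'b': node 9→10  emit P2@[13:16]
i=17 'a': node 10→1 ·f
i=18 'a': node 1→4
i=19 'a': node 4→5
i=20 'a': node 5→5 ·f
i=21 'b': node 5→6  emit P1@[18:21]
i=22 'b': node 6→7 ·f
i=23 'a': node 7→1 ·f
i=24 'c': node 1→11 ·f  emit P5@[24:24]
i=25 'b': node 11→12
i=26 'a': node 12→14
i=27 'b': node 14→15  emit P4@[24:27]
i=28 'b': node 15→7 ·f
i=29 'c': node 7→8  emit P5@[29:29],P7@[28:29]
i=30 'c': node 8→16 ·f  emit P5@[30:30]
i=31 'c': node 16→17  emit P5@[31:31]
i=32 'b': node 17→18
i=33 'b': node 18→19
i=34 'b': node 19→20  emit P6@[29:34]
i=35 'c': node 20→8 ·f  emit P5@[35:35],P7@[34:35]
i=36 'a': node 8→1 ·f
i=37 'b': node 1→2
i=38 'a': node 2→1 ·f
i=39 'a': node 1→4
i=40 'b': node 4→2 ·f
i=41 'c': node 2→3  emit P0@[39:41],P5@[41:41],P7@[40:41]

Matches: [[1,5],[3,5],[5,3],[5,5],[5,7],[7,3],[7,5],[7,7],[9,3],[9,5],[9,7],[11,5],[12,5],[14,3],[14,5],[14,7],[16,2],[21,1],[24,5],[27,4],[29,5],[29,7],[30,5],[31,5],[34,6],[35,5],[35,7],[41,0],[41,5],[41,7]]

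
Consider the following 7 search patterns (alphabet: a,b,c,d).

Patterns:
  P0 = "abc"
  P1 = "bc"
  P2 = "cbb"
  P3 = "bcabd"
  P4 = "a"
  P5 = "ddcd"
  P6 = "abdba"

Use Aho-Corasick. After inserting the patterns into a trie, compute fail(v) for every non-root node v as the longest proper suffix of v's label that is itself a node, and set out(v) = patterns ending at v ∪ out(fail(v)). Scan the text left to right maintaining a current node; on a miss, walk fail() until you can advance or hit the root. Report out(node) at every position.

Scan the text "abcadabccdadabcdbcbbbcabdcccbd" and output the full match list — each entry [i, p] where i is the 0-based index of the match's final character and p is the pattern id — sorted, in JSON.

Build:
Trie nodes:
  0='ε' goto a→1 b→4 c→6 d→12
  1='a' goto b→2  [P4 ends]
  2='ab' goto c→3 d→16
  3='abc' goto ·  [P0 ends]
  4='b' goto c→5
  5='bc' goto a→9  [P1 ends]
  6='c' goto b→7
  7='cb' goto b→8
  8='cbb' goto ·  [P2 ends]
  9='bca' goto b→10
  10='bcab' goto d→11
  11='bcabd' goto ·  [P3 ends]
  12='d' goto d→13
  13='dd' goto c→14
  14='ddc' goto d→15
  15='ddcd' goto ·  [P5 ends]
  16='abd' goto b→17
  17='abdb' goto a→18
  18='abdba' goto ·  [P6 ends]

Failure links (BFS by depth):
  fail(1) 'a': from fail(0)=0 chase 'a': 0 ⇒ 0;  out={4}∪out(0)={4}
  fail(4) 'b': from fail(0)=0 chase 'b': 0 ⇒ 0;  out=∅∪out(0)=∅
  fail(6) 'c': from fail(0)=0 chase 'c': 0 ⇒ 0;  out=∅∪out(0)=∅
  fail(12) 'd': from fail(0)=0 chase 'd': 0 ⇒ 0;  out=∅∪out(0)=∅
  fail(2) 'ab': from fail(1)=0 chase 'b': 0 ⇒ 4;  out=∅∪out(4)=∅
  fail(5) 'bc': from fail(4)=0 chase 'c': 0 ⇒ 6;  out={1}∪out(6)={1}
  fail(7) 'cb': from fail(6)=0 chase 'b': 0 ⇒ 4;  out=∅∪out(4)=∅
  fail(13) 'dd': from fail(12)=0 chase 'd': 0 ⇒ 12;  out=∅∪out(12)=∅
  fail(3) 'abc': from fail(2)=4 chase 'c': 4 ⇒ 5;  out={0}∪out(5)={0,1}
  fail(8) 'cbb': from fail(7)=4 chase 'b': 4→0 ⇒ 4;  out={2}∪out(4)={2}
  fail(9) 'bca': from fail(5)=6 chase 'a': 6→0 ⇒ 1;  out=∅∪out(1)={4}
  fail(14) 'ddc': from fail(13)=12 chase 'c': 12→0 ⇒ 6;  out=∅∪out(6)=∅
  fail(16) 'abd': from fail(2)=4 chase 'd': 4→0 ⇒ 12;  out=∅∪out(12)=∅
  fail(10) 'bcab': from fail(9)=1 chase 'b': 1 ⇒ 2;  out=∅∪out(2)=∅
  fail(15) 'ddcd': from fail(14)=6 chase 'd': 6→0 ⇒ 12;  out={5}∪out(12)={5}
  fail(17) 'abdb': from fail(16)=12 chase 'b': 12→0 ⇒ 4;  out=∅∪out(4)=∅
  fail(11) 'bcabd': from fail(10)=2 chase 'd': 2 ⇒ 16;  out={3}∪out(16)={3}
  fail(18) 'abdba': from fail(17)=4 chase 'a': 4→0 ⇒ 1;  out={6}∪out(1)={4,6}

Text stream:
i=0 'a': node 0→1  ** P4@[0:0]
i=1 'b': node 1→2
i=2 'c': node 2→3  ** P0@[0:2],P1@[1:2]
i=3 'a': node 3→9 (via fail)  ** P4@[3:3]
i=4 'd': node 9→12 (via fail)
i=5 'a': node 12→1 (via fail)  ** P4@[5:5]
i=6 'b': node 1→2
i=7 'c': node 2→3  ** P0@[5:7],P1@[6:7]
i=8 'c': node 3→6 (via fail)
i=9 'd': node 6→12 (via fail)
i=10 'a': node 12→1 (via fail)  ** P4@[10:10]
i=11 'd': node 1→12 (via fail)
i=12 'a': node 12→1 (via fail)  ** P4@[12:12]
i=13 'b': node 1→2
i=14 'c': node 2→3  ** P0@[12:14],P1@[13:14]
i=15 'd': node 3→12 (via fail)
i=16 'b': node 12→4 (via fail)
i=17 'c': node 4→5  ** P1@[16:17]
i=18 'b': node 5→7 (via fail)
i=19 'b': node 7→8  ** P2@[17:19]
i=20 'b': node 8→4 (via fail)
i=21 'c': node 4→5  ** P1@[20:21]
i=22 'a': node 5→9  ** P4@[22:22]
i=23 'b': node 9→10
i=24 'd': node 10→11  ** P3@[20:24]
i=25 'c': node 11→6 (via fail)
i=26 'c': node 6→6 (via fail)
i=27 'c': node 6→6 (via fail)
i=28 'b': node 6→7
i=29 'd': node 7→12 (via fail)

Matches: [[0,4],[2,0],[2,1],[3,4],[5,4],[7,0],[7,1],[10,4],[12,4],[14,0],[14,1],[17,1],[19,2],[21,1],[22,4],[24,3]]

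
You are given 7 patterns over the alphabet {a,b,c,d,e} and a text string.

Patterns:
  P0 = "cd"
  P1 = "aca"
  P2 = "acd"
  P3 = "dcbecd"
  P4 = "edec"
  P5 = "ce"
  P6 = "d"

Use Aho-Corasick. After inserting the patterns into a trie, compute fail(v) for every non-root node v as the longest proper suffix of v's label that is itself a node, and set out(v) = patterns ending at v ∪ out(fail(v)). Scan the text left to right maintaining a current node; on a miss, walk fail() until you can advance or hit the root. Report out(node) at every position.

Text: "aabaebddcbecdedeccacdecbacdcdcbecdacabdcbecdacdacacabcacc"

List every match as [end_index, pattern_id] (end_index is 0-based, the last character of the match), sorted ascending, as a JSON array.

Build automaton:
Trie (insert patterns):
  0='ε' goto a→3 c→1 d→7 e→13
  1='c' goto d→2 e→17
  2='cd' goto ·  ←P0
  3='a' goto c→4
  4='ac' goto a→5 d→6
  5='aca' goto ·  ←P1
  6='acd' goto ·  ←P2
  7='d' goto c→8  ←P6
  8='dc' goto b→9
  9='dcb' goto e→10
  10='dcbe' goto c→11
  11='dcbec' goto d→12
  12='dcbecd' goto ·  ←P3
  13='e' goto d→14
  14='ed' goto e→15
  15='ede' goto c→16
  16='edec' goto ·  ←P4
  17='ce' goto ·  ←P5

Failure links (BFS by depth):
  fail(1) 'c': from fail(0)=0 chase 'c': 0 ⇒ 0;  out=∅∪out(0)=∅
  fail(3) 'a': from fail(0)=0 chase 'a': 0 ⇒ 0;  out=∅∪out(0)=∅
  fail(7) 'd': from fail(0)=0 chase 'd': 0 ⇒ 0;  out={6}∪out(0)={6}
  fail(13) 'e': from fail(0)=0 chase 'e': 0 ⇒ 0;  out=∅∪out(0)=∅
  fail(2) 'cd': from fail(1)=0 chase 'd': 0 ⇒ 7;  out={0}∪out(7)={0,6}
  fail(4) 'ac': from fail(3)=0 chase 'c': 0 ⇒ 1;  out=∅∪out(1)=∅
  fail(8) 'dc': from fail(7)=0 chase 'c': 0 ⇒ 1;  out=∅∪out(1)=∅
  fail(14) 'ed': from fail(13)=0 chase 'd': 0 ⇒ 7;  out=∅∪out(7)={6}
  fail(17) 'ce': from fail(1)=0 chase 'e': 0 ⇒ 13;  out={5}∪out(13)={5}
  fail(5) 'aca': from fail(4)=1 chase 'a': 1→0 ⇒ 3;  out={1}∪out(3)={1}
  fail(6) 'acd': from fail(4)=1 chase 'd': 1 ⇒ 2;  out={2}∪out(2)={0,2,6}
  fail(9) 'dcb': from fail(8)=1 chase 'b': 1→0 ⇒ 0;  out=∅∪out(0)=∅
  fail(15) 'ede': from fail(14)=7 chase 'e': 7→0 ⇒ 13;  out=∅∪out(13)=∅
  fail(10) 'dcbe': from fail(9)=0 chase 'e': 0 ⇒ 13;  out=∅∪out(13)=∅
  fail(16) 'edec': from fail(15)=13 chase 'c': 13→0 ⇒ 1;  out={4}∪out(1)={4}
  fail(11) 'dcbec': from fail(10)=13 chase 'c': 13→0 ⇒ 1;  out=∅∪out(1)=∅
  fail(12) 'dcbecd': from fail(11)=1 chase 'd': 1 ⇒ 2;  out={3}∪out(2)={0,3,6}

Scan:
[0] read 'a'  n0⇒n3
[1] read 'a'  n3⇒n3 (via fail)
[2] read 'b'  n3⇒n0 (via fail)
[3] read 'a'  n0⇒n3
[4] read 'e'  n3⇒n13 (via fail)
[5] read 'b'  n13⇒n0 (via fail)
[6] read 'd'  n0⇒n7  → match P6@[6:6]
[7] read 'd'  n7⇒n7 (via fail)  → match P6@[7:7]
[8] read 'c'  n7⇒n8
[9] read 'b'  n8⇒n9
[10] read 'e'  n9⇒n10
[11] read 'c'  n10⇒n11
[12] read 'd'  n11⇒n12  → match P0@[11:12],P3@[7:12],P6@[12:12]
[13] read 'e'  n12⇒n13 (via fail)
[14] read 'd'  n13⇒n14  → match P6@[14:14]
[15] read 'e'  n14⇒n15
[16] read 'c'  n15⇒n16  → match P4@[13:16]
[17] read 'c'  n16⇒n1 (via fail)
[18] read 'a'  n1⇒n3 (via fail)
[19] read 'c'  n3⇒n4
[20] read 'd'  n4⇒n6  → match P0@[19:20],P2@[18:20],P6@[20:20]
[21] read 'e'  n6⇒n13 (via fail)
[22] read 'c'  n13⇒n1 (via fail)
[23] read 'b'  n1⇒n0 (via fail)
[24] read 'a'  n0⇒n3
[25] read 'c'  n3⇒n4
[26] read 'd'  n4⇒n6  → match P0@[25:26],P2@[24:26],P6@[26:26]
[27] read 'c'  n6⇒n8 (via fail)
[28] read 'd'  n8⇒n2 (via fail)  → match P0@[27:28],P6@[28:28]
[29] read 'c'  n2⇒n8 (via fail)
[30] read 'b'  n8⇒n9
[31] read 'e'  n9⇒n10
[32] read 'c'  n10⇒n11
[33] read 'd'  n11⇒n12  → match P0@[32:33],P3@[28:33],P6@[33:33]
[34] read 'a'  n12⇒n3 (via fail)
[35] read 'c'  n3⇒n4
[36] read 'a'  n4⇒n5  → match P1@[34:36]
[37] read 'b'  n5⇒n0 (via fail)
[38] read 'd'  n0⇒n7  → match P6@[38:38]
[39] read 'c'  n7⇒n8
[40] read 'b'  n8⇒n9
[41] read 'e'  n9⇒n10
[42] read 'c'  n10⇒n11
[43] read 'd'  n11⇒n12  → match P0@[42:43],P3@[38:43],P6@[43:43]
[44] read 'a'  n12⇒n3 (via fail)
[45] read 'c'  n3⇒n4
[46] read 'd'  n4⇒n6  → match P0@[45:46],P2@[44:46],P6@[46:46]
[47] read 'a'  n6⇒n3 (via fail)
[48] read 'c'  n3⇒n4
[49] read 'a'  n4⇒n5  → match P1@[47:49]
[50] read 'c'  n5⇒n4 (via fail)
[51] read 'a'  n4⇒n5  → match P1@[49:51]
[52] read 'b'  n5⇒n0 (via fail)
[53] read 'c'  n0⇒n1
[54] read 'a'  n1⇒n3 (via fail)
[55] read 'c'  n3⇒n4
[56] read 'c'  n4⇒n1 (via fail)

All matches (sorted): [[6,6],[7,6],[12,0],[12,3],[12,6],[14,6],[16,4],[20,0],[20,2],[20,6],[26,0],[26,2],[26,6],[28,0],[28,6],[33,0],[33,3],[33,6],[36,1],[38,6],[43,0],[43,3],[43,6],[46,0],[46,2],[46,6],[49,1],[51,1]]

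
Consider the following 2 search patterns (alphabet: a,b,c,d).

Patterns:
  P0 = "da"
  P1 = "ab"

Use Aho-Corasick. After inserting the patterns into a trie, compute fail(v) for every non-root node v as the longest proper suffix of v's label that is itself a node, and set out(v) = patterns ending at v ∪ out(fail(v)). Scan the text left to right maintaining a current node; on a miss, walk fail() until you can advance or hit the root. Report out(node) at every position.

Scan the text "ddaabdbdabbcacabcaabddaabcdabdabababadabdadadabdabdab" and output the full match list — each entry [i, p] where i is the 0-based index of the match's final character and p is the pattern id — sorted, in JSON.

Build:
Trie nodes:
  n0 'ε': a→3 d→1
  n1 'd': a→2
  n2 'da': ·  ←P0
  n3 'a': b→4
  n4 'ab': ·  ←P1

Failure links (BFS by depth):
  n1('d'): parent n0 fail=0; on 'd' 0 → fail=0;  out ∅∪∅=∅
  n3('a'): parent n0 fail=0; on 'a' 0 → fail=0;  out ∅∪∅=∅
  n2('da'): parent n1 fail=0; on 'a' 0 → fail=3;  out {0}∪∅={0}
  n4('ab'): parent n3 fail=0; on 'b' 0 → fail=0;  out {1}∪∅={1}

Scan:
[0] read 'd'  n0⇒n1
[1] read 'd'  n1⇒n1 (via fail)
[2] read 'a'  n1⇒n2  ** P0@[1:2]
[3] read 'a'  n2⇒n3 (via fail)
[4] read 'b'  n3⇒n4  ** P1@[3:4]
[5] read 'd'  n4⇒n1 (via fail)
[6] read 'b'  n1⇒n0 (via fail)
[7] read 'd'  n0⇒n1
[8] read 'a'  n1⇒n2  ** P0@[7:8]
[9] read 'b'  n2⇒n4 (via fail)  ** P1@[8:9]
[10] read 'b'  n4⇒n0 (via fail)
[11] read 'c'  n0⇒n0
[12] read 'a'  n0⇒n3
[13] read 'c'  n3⇒n0 (via fail)
[14] read 'a'  n0⇒n3
[15] read 'b'  n3⇒n4  ** P1@[14:15]
[16] read 'c'  n4⇒n0 (via fail)
[17] read 'a'  n0⇒n3
[18] read 'a'  n3⇒n3 (via fail)
[19] read 'b'  n3⇒n4  ** P1@[18:19]
[20] read 'd'  n4⇒n1 (via fail)
[21] read 'd'  n1⇒n1 (via fail)
[22] read 'a'  n1⇒n2  ** P0@[21:22]
[23] read 'a'  n2⇒n3 (via fail)
[24] read 'b'  n3⇒n4  ** P1@[23:24]
[25] read 'c'  n4⇒n0 (via fail)
[26] read 'd'  n0⇒n1
[27] read 'a'  n1⇒n2  ** P0@[26:27]
[28] read 'b'  n2⇒n4 (via fail)  ** P1@[27:28]
[29] read 'd'  n4⇒n1 (via fail)
[30] read 'a'  n1⇒n2  ** P0@[29:30]
[31] read 'b'  n2⇒n4 (via fail)  ** P1@[30:31]
[32] read 'a'  n4⇒n3 (via fail)
[33] read 'b'  n3⇒n4  ** P1@[32:33]
[34] read 'a'  n4⇒n3 (via fail)
[35] read 'b'  n3⇒n4  ** P1@[34:35]
[36] read 'a'  n4⇒n3 (via fail)
[37] read 'd'  n3⇒n1 (via fail)
[38] read 'a'  n1⇒n2  ** P0@[37:38]
[39] read 'b'  n2⇒n4 (via fail)  ** P1@[38:39]
[40] read 'd'  n4⇒n1 (via fail)
[41] read 'a'  n1⇒n2  ** P0@[40:41]
[42] read 'd'  n2⇒n1 (via fail)
[43] read 'a'  n1⇒n2  ** P0@[42:43]
[44] read 'd'  n2⇒n1 (via fail)
[45] read 'a'  n1⇒n2  ** P0@[44:45]
[46] read 'b'  n2⇒n4 (via fail)  ** P1@[45:46]
[47] read 'd'  n4⇒n1 (via fail)
[48] read 'a'  n1⇒n2  ** P0@[47:48]
[49] read 'b'  n2⇒n4 (via fail)  ** P1@[48:49]
[50] read 'd'  n4⇒n1 (via fail)
[51] read 'a'  n1⇒n2  ** P0@[50:51]
[52] read 'b'  n2⇒n4 (via fail)  ** P1@[51:52]

Result: [[2,0],[4,1],[8,0],[9,1],[15,1],[19,1],[22,0],[24,1],[27,0],[28,1],[30,0],[31,1],[33,1],[35,1],[38,0],[39,1],[41,0],[43,0],[45,0],[46,1],[48,0],[49,1],[51,0],[52,1]]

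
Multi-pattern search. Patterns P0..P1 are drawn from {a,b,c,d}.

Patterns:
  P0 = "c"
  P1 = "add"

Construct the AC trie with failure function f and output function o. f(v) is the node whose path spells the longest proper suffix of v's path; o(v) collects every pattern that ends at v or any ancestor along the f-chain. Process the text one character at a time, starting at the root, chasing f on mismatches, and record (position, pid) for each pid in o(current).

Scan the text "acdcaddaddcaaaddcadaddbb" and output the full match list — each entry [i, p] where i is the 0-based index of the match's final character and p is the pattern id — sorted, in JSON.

Build:
Trie (insert patterns):
  0='ε' goto a→2 c→1
  1='c' goto ·  [P0 ends]
  2='a' goto d→3
  3='ad' goto d→4
  4='add' goto ·  [P1 ends]

Failure links (BFS by depth):
  n1('c'): parent n0 fail=0; on 'c' 0 → fail=0;  out {0}∪∅={0}
  n2('a'): parent n0 fail=0; on 'a' 0 → fail=0;  out ∅∪∅=∅
  n3('ad'): parent n2 fail=0; on 'd' 0 → fail=0;  out ∅∪∅=∅
  n4('add'): parent n3 fail=0; on 'd' 0 → fail=0;  out {1}∪∅={1}

Run:
pos 0 'a': at 2
pos 1 'c': at 1 ·f  emit P0@[1:1]
pos 2 'd': at 0 ·f
pos 3 'c': at 1  emit P0@[3:3]
pos 4 'a': at 2 ·f
pos 5 'd': at 3
pos 6 'd': at 4  emit P1@[4:6]
pos 7 'a': at 2 ·f
pos 8 'd': at 3
pos 9 'd': at 4  emit P1@[7:9]
pos 10 'c': at 1 ·f  emit P0@[10:10]
pos 11 'a': at 2 ·f
pos 12 'a': at 2 ·f
pos 13 'a': at 2 ·f
pos 14 'd': at 3
pos 15 'd': at 4  emit P1@[13:15]
pos 16 'c': at 1 ·f  emit P0@[16:16]
pos 17 'a': at 2 ·f
pos 18 'd': at 3
pos 19 'a': at 2 ·f
pos 20 'd': at 3
pos 21 'd': at 4  emit P1@[19:21]
pos 22 'b': at 0 ·f
pos 23 'b': at 0

Matches: [[1,0],[3,0],[6,1],[9,1],[10,0],[15,1],[16,0],[21,1]]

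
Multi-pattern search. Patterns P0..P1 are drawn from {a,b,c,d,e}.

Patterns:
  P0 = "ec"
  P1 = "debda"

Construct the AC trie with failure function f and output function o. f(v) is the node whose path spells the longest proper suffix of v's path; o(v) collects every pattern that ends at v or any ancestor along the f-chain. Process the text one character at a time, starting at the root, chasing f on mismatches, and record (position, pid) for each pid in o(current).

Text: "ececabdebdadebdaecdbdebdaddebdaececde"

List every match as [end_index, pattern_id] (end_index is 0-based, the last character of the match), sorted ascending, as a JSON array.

Construct AC machine:
Trie (insert patterns):
  0='ε' goto d→3 e→1
  1='e' goto c→2
  2='ec' goto ·  ←P0
  3='d' goto e→4
  4='de' goto b→5
  5='deb' goto d→6
  6='debd' goto a→7
  7='debda' goto ·  ←P1

BFS fail/out derivation:
  fail(1) 'e': from fail(0)=0 chase 'e': 0 ⇒ 0;  out=∅∪out(0)=∅
  fail(3) 'd': from fail(0)=0 chase 'd': 0 ⇒ 0;  out=∅∪out(0)=∅
  fail(2) 'ec': from fail(1)=0 chase 'c': 0 ⇒ 0;  out={0}∪out(0)={0}
  fail(4) 'de': from fail(3)=0 chase 'e': 0 ⇒ 1;  out=∅∪out(1)=∅
  fail(5) 'deb': from fail(4)=1 chase 'b': 1→0 ⇒ 0;  out=∅∪out(0)=∅
  fail(6) 'debd': from fail(5)=0 chase 'd': 0 ⇒ 3;  out=∅∪out(3)=∅
  fail(7) 'debda': from fail(6)=3 chase 'a': 3→0 ⇒ 0;  out={1}∪out(0)={1}

Scan:
[0] read 'e'  n0⇒n1
[1] read 'c'  n1⇒n2  ** P0@[0:1]
[2] read 'e'  n2⇒n1 (fail-walked)
[3] read 'c'  n1⇒n2  ** P0@[2:3]
[4] read 'a'  n2⇒n0 (fail-walked)
[5] read 'b'  n0⇒n0
[6] read 'd'  n0⇒n3
[7] read 'e'  n3⇒n4
[8] read 'b'  n4⇒n5
[9] read 'd'  n5⇒n6
[10] read 'a'  n6⇒n7  ** P1@[6:10]
[11] read 'd'  n7⇒n3 (fail-walked)
[12] read 'e'  n3⇒n4
[13] read 'b'  n4⇒n5
[14] read 'd'  n5⇒n6
[15] read 'a'  n6⇒n7  ** P1@[11:15]
[16] read 'e'  n7⇒n1 (fail-walked)
[17] read 'c'  n1⇒n2  ** P0@[16:17]
[18] read 'd'  n2⇒n3 (fail-walked)
[19] read 'b'  n3⇒n0 (fail-walked)
[20] read 'd'  n0⇒n3
[21] read 'e'  n3⇒n4
[22] read 'b'  n4⇒n5
[23] read 'd'  n5⇒n6
[24] read 'a'  n6⇒n7  ** P1@[20:24]
[25] read 'd'  n7⇒n3 (fail-walked)
[26] read 'd'  n3⇒n3 (fail-walked)
[27] read 'e'  n3⇒n4
[28] read 'b'  n4⇒n5
[29] read 'd'  n5⇒n6
[30] read 'a'  n6⇒n7  ** P1@[26:30]
[31] read 'e'  n7⇒n1 (fail-walked)
[32] read 'c'  n1⇒n2  ** P0@[31:32]
[33] read 'e'  n2⇒n1 (fail-walked)
[34] read 'c'  n1⇒n2  ** P0@[33:34]
[35] read 'd'  n2⇒n3 (fail-walked)
[36] read 'e'  n3⇒n4

Matches: [[1,0],[3,0],[10,1],[15,1],[17,0],[24,1],[30,1],[32,0],[34,0]]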